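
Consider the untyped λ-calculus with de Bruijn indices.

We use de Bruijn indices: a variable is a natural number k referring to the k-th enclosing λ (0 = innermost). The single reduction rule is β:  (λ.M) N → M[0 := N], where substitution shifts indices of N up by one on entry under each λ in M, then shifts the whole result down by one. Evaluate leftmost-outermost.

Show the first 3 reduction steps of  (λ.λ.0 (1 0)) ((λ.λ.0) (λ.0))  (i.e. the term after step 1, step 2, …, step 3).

  start: (λ.λ.0 (1 0)) ((λ.λ.0) (λ.0))
  step 1: λ.0 ((λ.λ.0) (λ.0) 0)
  step 2: λ.0 ((λ.0) 0)
  step 3: λ.0 0

Answer: after 3 steps: λ.0 0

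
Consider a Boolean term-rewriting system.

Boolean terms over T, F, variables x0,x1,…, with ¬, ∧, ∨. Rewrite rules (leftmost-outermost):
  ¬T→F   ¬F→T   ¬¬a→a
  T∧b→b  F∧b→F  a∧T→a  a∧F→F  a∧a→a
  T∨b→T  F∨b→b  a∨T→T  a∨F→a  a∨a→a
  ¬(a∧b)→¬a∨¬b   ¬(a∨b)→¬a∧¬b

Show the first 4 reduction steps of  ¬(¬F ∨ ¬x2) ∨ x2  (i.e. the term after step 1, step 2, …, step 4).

Answer: after 4 steps: x2

Derivation:
  start: ¬(¬F ∨ ¬x2) ∨ x2
  [1] (¬¬F ∧ ¬¬x2) ∨ x2
  [2] (F ∧ ¬¬x2) ∨ x2
  [3] F ∨ x2
  [4] x2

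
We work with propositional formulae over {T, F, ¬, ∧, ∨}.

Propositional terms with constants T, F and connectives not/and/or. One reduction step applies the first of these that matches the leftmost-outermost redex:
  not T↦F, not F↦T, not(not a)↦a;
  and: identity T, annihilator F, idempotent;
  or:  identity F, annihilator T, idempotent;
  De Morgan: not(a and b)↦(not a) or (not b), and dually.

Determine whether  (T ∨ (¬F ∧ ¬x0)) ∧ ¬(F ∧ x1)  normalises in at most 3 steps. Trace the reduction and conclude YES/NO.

Answer: NO — after 3 steps the term is ¬F ∨ ¬x1, not yet normal

Derivation:
  start: (T ∨ (¬F ∧ ¬x0)) ∧ ¬(F ∧ x1)
  →1  T ∧ ¬(F ∧ x1)
  →2  ¬(F ∧ x1)
  →3  ¬F ∨ ¬x1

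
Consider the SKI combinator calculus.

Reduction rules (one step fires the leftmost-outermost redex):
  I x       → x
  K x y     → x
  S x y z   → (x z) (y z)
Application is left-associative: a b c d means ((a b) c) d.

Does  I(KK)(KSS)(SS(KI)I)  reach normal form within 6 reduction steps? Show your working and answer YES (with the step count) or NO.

  start: I(KK)(KSS)(SS(KI)I)
  step 1: KK(KSS)(SS(KI)I)
  step 2: K(SS(KI)I)
  step 3: K(SI(KII))
  step 4: K(SII)

Answer: YES — reaches normal form K(SII) in 4 ≤ 6 steps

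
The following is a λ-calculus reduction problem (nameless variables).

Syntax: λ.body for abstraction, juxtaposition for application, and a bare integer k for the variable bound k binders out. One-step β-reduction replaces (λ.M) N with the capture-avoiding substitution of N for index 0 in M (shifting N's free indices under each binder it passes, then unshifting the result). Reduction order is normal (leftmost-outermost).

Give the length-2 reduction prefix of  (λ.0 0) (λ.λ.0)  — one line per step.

Answer: after 2 steps: λ.0

Working:
  start: (λ.0 0) (λ.λ.0)
  step 1: (λ.λ.0) (λ.λ.0)
  step 2: λ.0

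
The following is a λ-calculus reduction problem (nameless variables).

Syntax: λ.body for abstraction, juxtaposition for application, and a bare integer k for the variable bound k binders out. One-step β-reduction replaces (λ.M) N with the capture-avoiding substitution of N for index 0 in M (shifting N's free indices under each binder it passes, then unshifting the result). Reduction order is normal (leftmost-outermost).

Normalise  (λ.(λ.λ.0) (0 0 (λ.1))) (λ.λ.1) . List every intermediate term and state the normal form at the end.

  start: (λ.(λ.λ.0) (0 0 (λ.1))) (λ.λ.1)
  step 1: (λ.λ.0) ((λ.λ.1) (λ.λ.1) (λ.λ.λ.1))
  step 2: λ.0

Answer: normal form = λ.0  (in 2 steps)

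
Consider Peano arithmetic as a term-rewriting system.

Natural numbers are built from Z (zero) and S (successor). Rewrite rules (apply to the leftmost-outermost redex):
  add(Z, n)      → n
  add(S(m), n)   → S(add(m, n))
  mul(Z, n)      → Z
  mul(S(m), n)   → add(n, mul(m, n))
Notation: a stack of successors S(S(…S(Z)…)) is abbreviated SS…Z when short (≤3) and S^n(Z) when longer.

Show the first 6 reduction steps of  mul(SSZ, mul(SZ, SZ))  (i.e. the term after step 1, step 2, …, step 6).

  start: mul(SSZ, mul(SZ, SZ))
  →1  add(mul(SZ, SZ), mul(SZ, mul(SZ, SZ)))
  →2  add(add(SZ, mul(Z, SZ)), mul(SZ, mul(SZ, SZ)))
  →3  add(S(add(Z, mul(Z, SZ))), mul(SZ, mul(SZ, SZ)))
  →4  S(add(add(Z, mul(Z, SZ)), mul(SZ, mul(SZ, SZ))))
  →5  S(add(mul(Z, SZ), mul(SZ, mul(SZ, SZ))))
  →6  S(add(Z, mul(SZ, mul(SZ, SZ))))

Answer: after 6 steps: S(add(Z, mul(SZ, mul(SZ, SZ))))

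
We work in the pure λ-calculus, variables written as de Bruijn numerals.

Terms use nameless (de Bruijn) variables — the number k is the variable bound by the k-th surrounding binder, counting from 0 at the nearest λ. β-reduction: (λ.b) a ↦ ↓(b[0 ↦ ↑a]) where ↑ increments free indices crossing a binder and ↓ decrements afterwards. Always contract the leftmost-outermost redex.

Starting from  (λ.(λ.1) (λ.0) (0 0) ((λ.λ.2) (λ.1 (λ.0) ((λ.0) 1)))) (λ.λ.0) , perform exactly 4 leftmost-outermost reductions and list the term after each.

  start: (λ.(λ.1) (λ.0) (0 0) ((λ.λ.2) (λ.1 (λ.0) ((λ.0) 1)))) (λ.λ.0)
  step 1: (λ.λ.λ.0) (λ.0) ((λ.λ.0) (λ.λ.0)) ((λ.λ.λ.λ.0) (λ.(λ.λ.0) (λ.0) ((λ.0) (λ.λ.0))))
  step 2: (λ.λ.0) ((λ.λ.0) (λ.λ.0)) ((λ.λ.λ.λ.0) (λ.(λ.λ.0) (λ.0) ((λ.0) (λ.λ.0))))
  step 3: (λ.0) ((λ.λ.λ.λ.0) (λ.(λ.λ.0) (λ.0) ((λ.0) (λ.λ.0))))
  step 4: (λ.λ.λ.λ.0) (λ.(λ.λ.0) (λ.0) ((λ.0) (λ.λ.0)))

Answer: after 4 steps: (λ.λ.λ.λ.0) (λ.(λ.λ.0) (λ.0) ((λ.0) (λ.λ.0)))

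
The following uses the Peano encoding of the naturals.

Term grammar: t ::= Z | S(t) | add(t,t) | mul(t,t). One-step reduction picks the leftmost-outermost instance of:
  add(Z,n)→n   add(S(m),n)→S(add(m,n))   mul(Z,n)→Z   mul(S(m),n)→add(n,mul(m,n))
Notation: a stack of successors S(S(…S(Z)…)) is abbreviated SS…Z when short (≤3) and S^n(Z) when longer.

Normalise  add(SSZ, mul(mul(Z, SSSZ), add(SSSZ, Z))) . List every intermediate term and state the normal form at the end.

  start: add(SSZ, mul(mul(Z, SSSZ), add(SSSZ, Z)))
  [1] S(add(SZ, mul(mul(Z, SSSZ), add(SSSZ, Z))))
  [2] S(S(add(Z, mul(mul(Z, SSSZ), add(SSSZ, Z)))))
  [3] S(S(mul(mul(Z, SSSZ), add(SSSZ, Z))))
  [4] S(S(mul(Z, add(SSSZ, Z))))
  [5] SSZ

Answer: normal form = SSZ  (in 5 steps)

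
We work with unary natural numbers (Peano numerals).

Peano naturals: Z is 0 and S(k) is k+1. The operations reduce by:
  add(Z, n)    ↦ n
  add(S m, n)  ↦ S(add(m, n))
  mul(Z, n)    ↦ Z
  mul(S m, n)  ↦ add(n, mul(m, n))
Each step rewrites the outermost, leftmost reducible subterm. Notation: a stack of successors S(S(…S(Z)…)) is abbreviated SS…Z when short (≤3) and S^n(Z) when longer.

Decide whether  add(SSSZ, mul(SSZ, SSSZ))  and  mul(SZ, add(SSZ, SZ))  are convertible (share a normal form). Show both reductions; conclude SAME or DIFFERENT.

Answer: DIFFERENT — A ⇓ S^9(Z), B ⇓ SSSZ

Derivation:
Term A:
  start: add(SSSZ, mul(SSZ, SSSZ))
  →1  S(add(SSZ, mul(SSZ, SSSZ)))
  →2  S(S(add(SZ, mul(SSZ, SSSZ))))
  →3  S(S(S(add(Z, mul(SSZ, SSSZ)))))
  →4  S(S(S(mul(SSZ, SSSZ))))
  →5  S(S(S(add(SSSZ, mul(SZ, SSSZ)))))
  →6  S(S(S(S(add(SSZ, mul(SZ, SSSZ))))))
  →7  S(S(S(S(S(add(SZ, mul(SZ, SSSZ)))))))
  →8  S(S(S(S(S(S(add(Z, mul(SZ, SSSZ))))))))
  →9  S(S(S(S(S(S(mul(SZ, SSSZ)))))))
  →10  S(S(S(S(S(S(add(SSSZ, mul(Z, SSSZ))))))))
  →11  S(S(S(S(S(S(S(add(SSZ, mul(Z, SSSZ)))))))))
  →12  S(S(S(S(S(S(S(S(add(SZ, mul(Z, SSSZ))))))))))
  →13  S(S(S(S(S(S(S(S(S(add(Z, mul(Z, SSSZ)))))))))))
  →14  S(S(S(S(S(S(S(S(S(mul(Z, SSSZ))))))))))
  →15  S^9(Z)

Term B:
  start: mul(SZ, add(SSZ, SZ))
  →1  add(add(SSZ, SZ), mul(Z, add(SSZ, SZ)))
  →2  add(S(add(SZ, SZ)), mul(Z, add(SSZ, SZ)))
  →3  S(add(add(SZ, SZ), mul(Z, add(SSZ, SZ))))
  →4  S(add(S(add(Z, SZ)), mul(Z, add(SSZ, SZ))))
  →5  S(S(add(add(Z, SZ), mul(Z, add(SSZ, SZ)))))
  →6  S(S(add(SZ, mul(Z, add(SSZ, SZ)))))
  →7  S(S(S(add(Z, mul(Z, add(SSZ, SZ))))))
  →8  S(S(S(mul(Z, add(SSZ, SZ)))))
  →9  SSSZ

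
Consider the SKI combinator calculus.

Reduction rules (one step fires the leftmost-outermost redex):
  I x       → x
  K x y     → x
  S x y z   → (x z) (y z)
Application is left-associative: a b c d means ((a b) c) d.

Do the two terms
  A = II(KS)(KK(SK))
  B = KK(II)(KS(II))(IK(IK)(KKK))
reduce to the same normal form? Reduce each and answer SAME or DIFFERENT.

Term A:
  start: II(KS)(KK(SK))
  [1] I(KS)(KK(SK))
  [2] KS(KK(SK))
  [3] S

Term B:
  start: KK(II)(KS(II))(IK(IK)(KKK))
  [1] K(KS(II))(IK(IK)(KKK))
  [2] KS(II)
  [3] S

Answer: SAME — A ⇓ S, B ⇓ S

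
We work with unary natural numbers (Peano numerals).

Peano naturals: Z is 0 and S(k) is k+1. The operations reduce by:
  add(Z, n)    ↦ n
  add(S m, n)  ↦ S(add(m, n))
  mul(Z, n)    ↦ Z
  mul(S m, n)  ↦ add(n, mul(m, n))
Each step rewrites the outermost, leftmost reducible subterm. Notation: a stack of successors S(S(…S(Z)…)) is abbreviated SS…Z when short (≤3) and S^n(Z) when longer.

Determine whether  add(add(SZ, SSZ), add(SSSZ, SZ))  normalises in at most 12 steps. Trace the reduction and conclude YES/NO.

Answer: YES — reaches normal form S^7(Z) in 10 ≤ 12 steps

Derivation:
  start: add(add(SZ, SSZ), add(SSSZ, SZ))
  →1  add(S(add(Z, SSZ)), add(SSSZ, SZ))
  →2  S(add(add(Z, SSZ), add(SSSZ, SZ)))
  →3  S(add(SSZ, add(SSSZ, SZ)))
  →4  S(S(add(SZ, add(SSSZ, SZ))))
  →5  S(S(S(add(Z, add(SSSZ, SZ)))))
  →6  S(S(S(add(SSSZ, SZ))))
  →7  S(S(S(S(add(SSZ, SZ)))))
  →8  S(S(S(S(S(add(SZ, SZ))))))
  →9  S(S(S(S(S(S(add(Z, SZ)))))))
  →10  S^7(Z)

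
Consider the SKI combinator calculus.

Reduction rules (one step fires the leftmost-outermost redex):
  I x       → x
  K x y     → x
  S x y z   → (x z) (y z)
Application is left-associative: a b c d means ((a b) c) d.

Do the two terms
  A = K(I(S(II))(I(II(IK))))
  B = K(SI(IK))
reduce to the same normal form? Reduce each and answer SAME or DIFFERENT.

Answer: SAME — A ⇓ K(SIK), B ⇓ K(SIK)

Reduction:
Term A:
  start: K(I(S(II))(I(II(IK))))
  →1  K(S(II)(I(II(IK))))
  →2  K(SI(I(II(IK))))
  →3  K(SI(II(IK)))
  →4  K(SI(I(IK)))
  →5  K(SI(IK))
  →6  K(SIK)

Term B:
  start: K(SI(IK))
  →1  K(SIK)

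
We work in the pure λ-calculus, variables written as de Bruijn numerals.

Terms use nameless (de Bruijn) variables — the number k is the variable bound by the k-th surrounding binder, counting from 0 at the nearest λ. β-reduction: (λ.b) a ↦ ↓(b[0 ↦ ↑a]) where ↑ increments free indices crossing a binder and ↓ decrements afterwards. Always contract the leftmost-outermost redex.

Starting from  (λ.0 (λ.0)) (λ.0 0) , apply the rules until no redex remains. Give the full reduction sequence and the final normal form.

  start: (λ.0 (λ.0)) (λ.0 0)
  [1] (λ.0 0) (λ.0)
  [2] (λ.0) (λ.0)
  [3] λ.0

Answer: normal form = λ.0  (in 3 steps)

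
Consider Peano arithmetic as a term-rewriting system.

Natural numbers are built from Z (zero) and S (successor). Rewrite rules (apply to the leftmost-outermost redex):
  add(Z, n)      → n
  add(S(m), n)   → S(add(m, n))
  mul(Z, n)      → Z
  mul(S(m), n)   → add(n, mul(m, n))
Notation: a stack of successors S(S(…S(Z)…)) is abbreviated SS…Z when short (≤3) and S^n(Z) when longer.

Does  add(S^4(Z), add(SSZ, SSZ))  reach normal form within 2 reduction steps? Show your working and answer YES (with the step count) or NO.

  start: add(S^4(Z), add(SSZ, SSZ))
  step 1: S(add(SSSZ, add(SSZ, SSZ)))
  step 2: S(S(add(SSZ, add(SSZ, SSZ))))

Answer: NO — after 2 steps the term is S(S(add(SSZ, add(SSZ, SSZ)))), not yet normal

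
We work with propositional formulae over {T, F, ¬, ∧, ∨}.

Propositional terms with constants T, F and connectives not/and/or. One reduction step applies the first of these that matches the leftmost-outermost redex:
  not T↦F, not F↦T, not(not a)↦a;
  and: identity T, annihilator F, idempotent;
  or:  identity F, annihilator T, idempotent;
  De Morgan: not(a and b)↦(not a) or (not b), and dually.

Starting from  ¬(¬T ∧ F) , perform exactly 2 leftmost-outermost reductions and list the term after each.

Answer: after 2 steps: T ∨ ¬F

Reduction:
  start: ¬(¬T ∧ F)
  →1  ¬¬T ∨ ¬F
  →2  T ∨ ¬F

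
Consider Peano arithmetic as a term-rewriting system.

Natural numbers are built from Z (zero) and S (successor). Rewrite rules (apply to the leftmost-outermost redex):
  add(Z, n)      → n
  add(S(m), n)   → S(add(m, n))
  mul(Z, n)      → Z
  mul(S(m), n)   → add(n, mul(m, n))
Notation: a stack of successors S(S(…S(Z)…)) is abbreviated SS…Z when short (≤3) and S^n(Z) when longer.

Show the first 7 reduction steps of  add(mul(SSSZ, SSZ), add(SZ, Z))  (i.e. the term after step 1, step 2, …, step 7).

  start: add(mul(SSSZ, SSZ), add(SZ, Z))
  →1  add(add(SSZ, mul(SSZ, SSZ)), add(SZ, Z))
  →2  add(S(add(SZ, mul(SSZ, SSZ))), add(SZ, Z))
  →3  S(add(add(SZ, mul(SSZ, SSZ)), add(SZ, Z)))
  →4  S(add(S(add(Z, mul(SSZ, SSZ))), add(SZ, Z)))
  →5  S(S(add(add(Z, mul(SSZ, SSZ)), add(SZ, Z))))
  →6  S(S(add(mul(SSZ, SSZ), add(SZ, Z))))
  →7  S(S(add(add(SSZ, mul(SZ, SSZ)), add(SZ, Z))))

Answer: after 7 steps: S(S(add(add(SSZ, mul(SZ, SSZ)), add(SZ, Z))))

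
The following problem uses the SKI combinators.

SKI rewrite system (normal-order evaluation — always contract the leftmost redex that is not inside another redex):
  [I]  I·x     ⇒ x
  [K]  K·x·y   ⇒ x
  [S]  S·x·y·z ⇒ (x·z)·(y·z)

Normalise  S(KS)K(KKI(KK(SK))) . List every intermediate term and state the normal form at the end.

  start: S(KS)K(KKI(KK(SK)))
  →1  KS(KKI(KK(SK)))(K(KKI(KK(SK))))
  →2  S(K(KKI(KK(SK))))
  →3  S(K(K(KK(SK))))
  →4  S(K(KK))

Answer: normal form = S(K(KK))  (in 4 steps)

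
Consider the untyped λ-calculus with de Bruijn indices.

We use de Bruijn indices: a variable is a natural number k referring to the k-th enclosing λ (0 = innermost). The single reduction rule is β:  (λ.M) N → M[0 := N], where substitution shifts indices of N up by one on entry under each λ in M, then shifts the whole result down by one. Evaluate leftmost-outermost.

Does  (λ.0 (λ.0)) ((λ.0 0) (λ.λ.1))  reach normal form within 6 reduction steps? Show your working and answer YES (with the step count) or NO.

  start: (λ.0 (λ.0)) ((λ.0 0) (λ.λ.1))
  →1  (λ.0 0) (λ.λ.1) (λ.0)
  →2  (λ.λ.1) (λ.λ.1) (λ.0)
  →3  (λ.λ.λ.1) (λ.0)
  →4  λ.λ.1

Answer: YES — reaches normal form λ.λ.1 in 4 ≤ 6 steps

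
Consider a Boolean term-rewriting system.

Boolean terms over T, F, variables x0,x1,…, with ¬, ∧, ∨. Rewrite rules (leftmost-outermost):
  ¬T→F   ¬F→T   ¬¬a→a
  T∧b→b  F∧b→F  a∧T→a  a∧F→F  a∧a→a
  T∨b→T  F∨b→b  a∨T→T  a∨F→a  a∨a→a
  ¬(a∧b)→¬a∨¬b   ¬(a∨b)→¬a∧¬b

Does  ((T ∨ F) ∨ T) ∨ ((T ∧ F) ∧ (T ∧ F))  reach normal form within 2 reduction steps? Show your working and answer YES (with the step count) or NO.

  start: ((T ∨ F) ∨ T) ∨ ((T ∧ F) ∧ (T ∧ F))
  →1  T ∨ ((T ∧ F) ∧ (T ∧ F))
  →2  T

Answer: YES — reaches normal form T in 2 ≤ 2 steps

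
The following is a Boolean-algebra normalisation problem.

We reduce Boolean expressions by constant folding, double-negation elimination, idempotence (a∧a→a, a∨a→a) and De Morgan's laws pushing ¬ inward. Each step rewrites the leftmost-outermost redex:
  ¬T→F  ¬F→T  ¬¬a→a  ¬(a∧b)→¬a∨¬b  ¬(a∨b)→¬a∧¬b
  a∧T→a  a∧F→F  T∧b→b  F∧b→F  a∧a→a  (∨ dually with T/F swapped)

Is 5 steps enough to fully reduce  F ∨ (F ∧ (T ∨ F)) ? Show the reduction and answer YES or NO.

  start: F ∨ (F ∧ (T ∨ F))
  [1] F ∧ (T ∨ F)
  [2] F

Answer: YES — reaches normal form F in 2 ≤ 5 steps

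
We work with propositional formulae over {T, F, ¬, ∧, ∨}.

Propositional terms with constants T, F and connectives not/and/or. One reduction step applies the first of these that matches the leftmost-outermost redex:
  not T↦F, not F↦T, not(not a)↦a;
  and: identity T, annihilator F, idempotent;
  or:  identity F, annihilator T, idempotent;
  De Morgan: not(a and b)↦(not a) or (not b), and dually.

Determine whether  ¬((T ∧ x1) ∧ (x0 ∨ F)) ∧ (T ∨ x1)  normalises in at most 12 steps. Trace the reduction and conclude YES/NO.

Answer: YES — reaches normal form ¬x1 ∨ ¬x0 in 9 ≤ 12 steps

Derivation:
  start: ¬((T ∧ x1) ∧ (x0 ∨ F)) ∧ (T ∨ x1)
  step 1: (¬(T ∧ x1) ∨ ¬(x0 ∨ F)) ∧ (T ∨ x1)
  step 2: ((¬T ∨ ¬x1) ∨ ¬(x0 ∨ F)) ∧ (T ∨ x1)
  step 3: ((F ∨ ¬x1) ∨ ¬(x0 ∨ F)) ∧ (T ∨ x1)
  step 4: (¬x1 ∨ ¬(x0 ∨ F)) ∧ (T ∨ x1)
  step 5: (¬x1 ∨ (¬x0 ∧ ¬F)) ∧ (T ∨ x1)
  step 6: (¬x1 ∨ (¬x0 ∧ T)) ∧ (T ∨ x1)
  step 7: (¬x1 ∨ ¬x0) ∧ (T ∨ x1)
  step 8: (¬x1 ∨ ¬x0) ∧ T
  step 9: ¬x1 ∨ ¬x0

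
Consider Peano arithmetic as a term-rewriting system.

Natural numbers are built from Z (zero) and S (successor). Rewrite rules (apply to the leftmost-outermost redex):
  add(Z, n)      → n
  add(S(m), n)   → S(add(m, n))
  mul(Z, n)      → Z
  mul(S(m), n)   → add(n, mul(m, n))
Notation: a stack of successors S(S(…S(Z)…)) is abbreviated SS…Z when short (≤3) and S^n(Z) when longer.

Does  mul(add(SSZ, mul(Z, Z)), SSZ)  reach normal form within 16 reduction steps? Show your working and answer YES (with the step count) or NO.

Answer: YES — reaches normal form S^4(Z) in 13 ≤ 16 steps

Derivation:
  start: mul(add(SSZ, mul(Z, Z)), SSZ)
  [1] mul(S(add(SZ, mul(Z, Z))), SSZ)
  [2] add(SSZ, mul(add(SZ, mul(Z, Z)), SSZ))
  [3] S(add(SZ, mul(add(SZ, mul(Z, Z)), SSZ)))
  [4] S(S(add(Z, mul(add(SZ, mul(Z, Z)), SSZ))))
  [5] S(S(mul(add(SZ, mul(Z, Z)), SSZ)))
  [6] S(S(mul(S(add(Z, mul(Z, Z))), SSZ)))
  [7] S(S(add(SSZ, mul(add(Z, mul(Z, Z)), SSZ))))
  [8] S(S(S(add(SZ, mul(add(Z, mul(Z, Z)), SSZ)))))
  [9] S(S(S(S(add(Z, mul(add(Z, mul(Z, Z)), SSZ))))))
  [10] S(S(S(S(mul(add(Z, mul(Z, Z)), SSZ)))))
  [11] S(S(S(S(mul(mul(Z, Z), SSZ)))))
  [12] S(S(S(S(mul(Z, SSZ)))))
  [13] S^4(Z)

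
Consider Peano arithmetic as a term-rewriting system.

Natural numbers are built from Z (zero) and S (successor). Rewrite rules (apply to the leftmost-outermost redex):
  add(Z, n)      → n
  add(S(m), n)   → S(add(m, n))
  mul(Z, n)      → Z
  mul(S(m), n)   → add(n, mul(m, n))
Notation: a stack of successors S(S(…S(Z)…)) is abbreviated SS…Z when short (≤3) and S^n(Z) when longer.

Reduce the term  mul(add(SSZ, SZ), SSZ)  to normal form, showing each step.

Answer: normal form = S^6(Z)  (in 16 steps)

Derivation:
  start: mul(add(SSZ, SZ), SSZ)
  [1] mul(S(add(SZ, SZ)), SSZ)
  [2] add(SSZ, mul(add(SZ, SZ), SSZ))
  [3] S(add(SZ, mul(add(SZ, SZ), SSZ)))
  [4] S(S(add(Z, mul(add(SZ, SZ), SSZ))))
  [5] S(S(mul(add(SZ, SZ), SSZ)))
  [6] S(S(mul(S(add(Z, SZ)), SSZ)))
  [7] S(S(add(SSZ, mul(add(Z, SZ), SSZ))))
  [8] S(S(S(add(SZ, mul(add(Z, SZ), SSZ)))))
  [9] S(S(S(S(add(Z, mul(add(Z, SZ), SSZ))))))
  [10] S(S(S(S(mul(add(Z, SZ), SSZ)))))
  [11] S(S(S(S(mul(SZ, SSZ)))))
  [12] S(S(S(S(add(SSZ, mul(Z, SSZ))))))
  [13] S(S(S(S(S(add(SZ, mul(Z, SSZ)))))))
  [14] S(S(S(S(S(S(add(Z, mul(Z, SSZ))))))))
  [15] S(S(S(S(S(S(mul(Z, SSZ)))))))
  [16] S^6(Z)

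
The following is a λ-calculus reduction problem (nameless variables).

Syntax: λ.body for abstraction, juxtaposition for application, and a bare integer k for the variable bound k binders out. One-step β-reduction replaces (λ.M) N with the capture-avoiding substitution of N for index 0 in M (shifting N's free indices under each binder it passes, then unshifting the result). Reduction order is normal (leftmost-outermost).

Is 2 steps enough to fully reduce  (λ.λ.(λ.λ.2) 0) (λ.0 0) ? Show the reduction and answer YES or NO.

  start: (λ.λ.(λ.λ.2) 0) (λ.0 0)
  [1] λ.(λ.λ.2) 0
  [2] λ.λ.1

Answer: YES — reaches normal form λ.λ.1 in 2 ≤ 2 steps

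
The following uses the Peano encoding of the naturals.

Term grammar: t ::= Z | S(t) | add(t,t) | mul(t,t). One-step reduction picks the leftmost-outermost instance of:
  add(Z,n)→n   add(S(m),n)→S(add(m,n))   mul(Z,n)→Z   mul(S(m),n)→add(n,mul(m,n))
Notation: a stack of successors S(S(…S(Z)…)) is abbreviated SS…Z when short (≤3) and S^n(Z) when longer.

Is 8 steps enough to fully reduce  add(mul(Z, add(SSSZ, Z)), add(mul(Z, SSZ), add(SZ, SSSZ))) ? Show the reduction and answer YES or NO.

Answer: YES — reaches normal form S^4(Z) in 6 ≤ 8 steps

Derivation:
  start: add(mul(Z, add(SSSZ, Z)), add(mul(Z, SSZ), add(SZ, SSSZ)))
  step 1: add(Z, add(mul(Z, SSZ), add(SZ, SSSZ)))
  step 2: add(mul(Z, SSZ), add(SZ, SSSZ))
  step 3: add(Z, add(SZ, SSSZ))
  step 4: add(SZ, SSSZ)
  step 5: S(add(Z, SSSZ))
  step 6: S^4(Z)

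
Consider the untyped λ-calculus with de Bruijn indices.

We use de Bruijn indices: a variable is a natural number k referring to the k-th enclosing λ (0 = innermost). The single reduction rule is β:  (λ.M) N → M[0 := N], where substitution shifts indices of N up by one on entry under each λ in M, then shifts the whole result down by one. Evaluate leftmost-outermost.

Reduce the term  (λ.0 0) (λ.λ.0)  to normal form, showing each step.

Answer: normal form = λ.0  (in 2 steps)

Reduction:
  start: (λ.0 0) (λ.λ.0)
  step 1: (λ.λ.0) (λ.λ.0)
  step 2: λ.0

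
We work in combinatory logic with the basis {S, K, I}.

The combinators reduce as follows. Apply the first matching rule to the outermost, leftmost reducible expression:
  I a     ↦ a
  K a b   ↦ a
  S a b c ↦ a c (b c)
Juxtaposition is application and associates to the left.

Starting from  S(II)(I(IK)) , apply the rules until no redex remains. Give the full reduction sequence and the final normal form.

Answer: normal form = SIK  (in 3 steps)

Working:
  start: S(II)(I(IK))
  step 1: SI(I(IK))
  step 2: SI(IK)
  step 3: SIK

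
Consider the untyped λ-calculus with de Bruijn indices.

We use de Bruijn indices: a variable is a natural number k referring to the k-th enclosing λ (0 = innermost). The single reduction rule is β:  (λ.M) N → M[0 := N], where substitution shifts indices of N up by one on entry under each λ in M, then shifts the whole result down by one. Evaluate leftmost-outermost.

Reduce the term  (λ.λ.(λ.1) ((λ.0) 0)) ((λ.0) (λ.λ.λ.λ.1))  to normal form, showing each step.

  start: (λ.λ.(λ.1) ((λ.0) 0)) ((λ.0) (λ.λ.λ.λ.1))
  [1] λ.(λ.1) ((λ.0) 0)
  [2] λ.0

Answer: normal form = λ.0  (in 2 steps)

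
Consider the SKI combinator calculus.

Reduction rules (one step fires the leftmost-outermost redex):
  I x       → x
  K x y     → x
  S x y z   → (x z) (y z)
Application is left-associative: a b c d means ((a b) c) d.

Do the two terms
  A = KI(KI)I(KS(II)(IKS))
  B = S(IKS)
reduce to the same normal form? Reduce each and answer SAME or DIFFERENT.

Answer: SAME — A ⇓ S(KS), B ⇓ S(KS)

Derivation:
Term A:
  start: KI(KI)I(KS(II)(IKS))
  [1] II(KS(II)(IKS))
  [2] I(KS(II)(IKS))
  [3] KS(II)(IKS)
  [4] S(IKS)
  [5] S(KS)

Term B:
  start: S(IKS)
  [1] S(KS)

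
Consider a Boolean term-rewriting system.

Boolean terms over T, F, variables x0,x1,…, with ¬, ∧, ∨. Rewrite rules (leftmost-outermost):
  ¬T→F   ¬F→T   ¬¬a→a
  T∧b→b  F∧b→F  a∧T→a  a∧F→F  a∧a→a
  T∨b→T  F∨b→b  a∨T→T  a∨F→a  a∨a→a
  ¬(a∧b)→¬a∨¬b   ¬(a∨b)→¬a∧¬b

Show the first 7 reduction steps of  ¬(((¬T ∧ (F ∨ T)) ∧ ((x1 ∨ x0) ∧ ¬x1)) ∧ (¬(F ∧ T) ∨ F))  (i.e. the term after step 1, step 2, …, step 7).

Answer: after 7 steps: T

Derivation:
  start: ¬(((¬T ∧ (F ∨ T)) ∧ ((x1 ∨ x0) ∧ ¬x1)) ∧ (¬(F ∧ T) ∨ F))
  step 1: ¬((¬T ∧ (F ∨ T)) ∧ ((x1 ∨ x0) ∧ ¬x1)) ∨ ¬(¬(F ∧ T) ∨ F)
  step 2: (¬(¬T ∧ (F ∨ T)) ∨ ¬((x1 ∨ x0) ∧ ¬x1)) ∨ ¬(¬(F ∧ T) ∨ F)
  step 3: ((¬¬T ∨ ¬(F ∨ T)) ∨ ¬((x1 ∨ x0) ∧ ¬x1)) ∨ ¬(¬(F ∧ T) ∨ F)
  step 4: ((T ∨ ¬(F ∨ T)) ∨ ¬((x1 ∨ x0) ∧ ¬x1)) ∨ ¬(¬(F ∧ T) ∨ F)
  step 5: (T ∨ ¬((x1 ∨ x0) ∧ ¬x1)) ∨ ¬(¬(F ∧ T) ∨ F)
  step 6: T ∨ ¬(¬(F ∧ T) ∨ F)
  step 7: T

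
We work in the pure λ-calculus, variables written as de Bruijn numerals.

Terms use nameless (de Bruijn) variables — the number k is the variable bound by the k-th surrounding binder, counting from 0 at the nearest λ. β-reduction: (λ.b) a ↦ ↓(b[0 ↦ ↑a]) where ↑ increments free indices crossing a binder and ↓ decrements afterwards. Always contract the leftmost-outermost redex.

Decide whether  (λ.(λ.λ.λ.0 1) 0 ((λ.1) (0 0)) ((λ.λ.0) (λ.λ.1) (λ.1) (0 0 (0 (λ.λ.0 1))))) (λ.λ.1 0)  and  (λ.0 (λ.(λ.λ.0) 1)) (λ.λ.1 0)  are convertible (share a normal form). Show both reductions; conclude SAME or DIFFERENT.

Term A:
  start: (λ.(λ.λ.λ.0 1) 0 ((λ.1) (0 0)) ((λ.λ.0) (λ.λ.1) (λ.1) (0 0 (0 (λ.λ.0 1))))) (λ.λ.1 0)
  →1  (λ.λ.λ.0 1) (λ.λ.1 0) ((λ.λ.λ.1 0) ((λ.λ.1 0) (λ.λ.1 0))) ((λ.λ.0) (λ.λ.1) (λ.λ.λ.1 0) ((λ.λ.1 0) (λ.λ.1 0) ((λ.λ.1 0) (λ.λ.0 1))))
  →2  (λ.λ.0 1) ((λ.λ.λ.1 0) ((λ.λ.1 0) (λ.λ.1 0))) ((λ.λ.0) (λ.λ.1) (λ.λ.λ.1 0) ((λ.λ.1 0) (λ.λ.1 0) ((λ.λ.1 0) (λ.λ.0 1))))
  →3  (λ.0 ((λ.λ.λ.1 0) ((λ.λ.1 0) (λ.λ.1 0)))) ((λ.λ.0) (λ.λ.1) (λ.λ.λ.1 0) ((λ.λ.1 0) (λ.λ.1 0) ((λ.λ.1 0) (λ.λ.0 1))))
  →4  (λ.λ.0) (λ.λ.1) (λ.λ.λ.1 0) ((λ.λ.1 0) (λ.λ.1 0) ((λ.λ.1 0) (λ.λ.0 1))) ((λ.λ.λ.1 0) ((λ.λ.1 0) (λ.λ.1 0)))
  →5  (λ.0) (λ.λ.λ.1 0) ((λ.λ.1 0) (λ.λ.1 0) ((λ.λ.1 0) (λ.λ.0 1))) ((λ.λ.λ.1 0) ((λ.λ.1 0) (λ.λ.1 0)))
  →6  (λ.λ.λ.1 0) ((λ.λ.1 0) (λ.λ.1 0) ((λ.λ.1 0) (λ.λ.0 1))) ((λ.λ.λ.1 0) ((λ.λ.1 0) (λ.λ.1 0)))
  →7  (λ.λ.1 0) ((λ.λ.λ.1 0) ((λ.λ.1 0) (λ.λ.1 0)))
  →8  λ.(λ.λ.λ.1 0) ((λ.λ.1 0) (λ.λ.1 0)) 0
  →9  λ.(λ.λ.1 0) 0
  →10  λ.λ.1 0

Term B:
  start: (λ.0 (λ.(λ.λ.0) 1)) (λ.λ.1 0)
  →1  (λ.λ.1 0) (λ.(λ.λ.0) (λ.λ.1 0))
  →2  λ.(λ.(λ.λ.0) (λ.λ.1 0)) 0
  →3  λ.(λ.λ.0) (λ.λ.1 0)
  →4  λ.λ.0

Answer: DIFFERENT — A ⇓ λ.λ.1 0, B ⇓ λ.λ.0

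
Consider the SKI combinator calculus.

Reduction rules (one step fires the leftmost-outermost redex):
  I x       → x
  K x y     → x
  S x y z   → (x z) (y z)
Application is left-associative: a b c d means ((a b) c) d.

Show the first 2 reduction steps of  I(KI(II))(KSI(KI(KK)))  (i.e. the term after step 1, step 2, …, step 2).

  start: I(KI(II))(KSI(KI(KK)))
  [1] KI(II)(KSI(KI(KK)))
  [2] I(KSI(KI(KK)))

Answer: after 2 steps: I(KSI(KI(KK)))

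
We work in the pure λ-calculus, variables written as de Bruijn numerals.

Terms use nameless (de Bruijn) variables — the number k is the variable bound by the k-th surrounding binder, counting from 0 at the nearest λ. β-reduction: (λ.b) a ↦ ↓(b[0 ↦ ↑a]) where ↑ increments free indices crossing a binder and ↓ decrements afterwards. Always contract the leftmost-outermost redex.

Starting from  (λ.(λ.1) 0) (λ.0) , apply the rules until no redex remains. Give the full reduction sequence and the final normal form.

  start: (λ.(λ.1) 0) (λ.0)
  →1  (λ.λ.0) (λ.0)
  →2  λ.0

Answer: normal form = λ.0  (in 2 steps)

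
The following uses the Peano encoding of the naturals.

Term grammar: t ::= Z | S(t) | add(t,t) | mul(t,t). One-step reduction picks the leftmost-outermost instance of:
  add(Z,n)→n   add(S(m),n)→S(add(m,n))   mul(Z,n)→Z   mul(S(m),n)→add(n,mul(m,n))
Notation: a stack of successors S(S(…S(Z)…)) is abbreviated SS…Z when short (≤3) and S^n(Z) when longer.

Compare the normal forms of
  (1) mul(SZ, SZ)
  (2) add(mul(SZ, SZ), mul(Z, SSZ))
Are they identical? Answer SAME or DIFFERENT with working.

Term A:
  start: mul(SZ, SZ)
  [1] add(SZ, mul(Z, SZ))
  [2] S(add(Z, mul(Z, SZ)))
  [3] S(mul(Z, SZ))
  [4] SZ

Term B:
  start: add(mul(SZ, SZ), mul(Z, SSZ))
  [1] add(add(SZ, mul(Z, SZ)), mul(Z, SSZ))
  [2] add(S(add(Z, mul(Z, SZ))), mul(Z, SSZ))
  [3] S(add(add(Z, mul(Z, SZ)), mul(Z, SSZ)))
  [4] S(add(mul(Z, SZ), mul(Z, SSZ)))
  [5] S(add(Z, mul(Z, SSZ)))
  [6] S(mul(Z, SSZ))
  [7] SZ

Answer: SAME — A ⇓ SZ, B ⇓ SZ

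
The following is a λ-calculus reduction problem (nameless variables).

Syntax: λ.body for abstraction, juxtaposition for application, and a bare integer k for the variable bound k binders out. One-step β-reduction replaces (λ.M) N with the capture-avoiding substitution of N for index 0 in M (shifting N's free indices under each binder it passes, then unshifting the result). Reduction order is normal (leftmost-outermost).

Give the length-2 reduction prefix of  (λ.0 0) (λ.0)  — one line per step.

Answer: after 2 steps: λ.0

Working:
  start: (λ.0 0) (λ.0)
  step 1: (λ.0) (λ.0)
  step 2: λ.0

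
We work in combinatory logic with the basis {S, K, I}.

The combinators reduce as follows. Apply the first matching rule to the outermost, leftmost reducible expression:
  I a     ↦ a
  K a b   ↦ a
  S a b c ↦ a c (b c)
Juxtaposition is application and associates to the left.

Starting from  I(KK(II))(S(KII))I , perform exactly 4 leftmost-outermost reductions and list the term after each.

Answer: after 4 steps: SI

Reduction:
  start: I(KK(II))(S(KII))I
  step 1: KK(II)(S(KII))I
  step 2: K(S(KII))I
  step 3: S(KII)
  step 4: SI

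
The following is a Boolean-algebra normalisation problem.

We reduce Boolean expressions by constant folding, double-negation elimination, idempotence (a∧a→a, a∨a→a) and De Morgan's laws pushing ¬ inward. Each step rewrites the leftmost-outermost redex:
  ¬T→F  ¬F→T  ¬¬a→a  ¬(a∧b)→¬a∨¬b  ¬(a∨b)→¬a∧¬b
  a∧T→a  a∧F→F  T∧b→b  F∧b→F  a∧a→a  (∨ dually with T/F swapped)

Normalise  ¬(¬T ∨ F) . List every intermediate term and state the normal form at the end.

Answer: normal form = T  (in 4 steps)

Derivation:
  start: ¬(¬T ∨ F)
  step 1: ¬¬T ∧ ¬F
  step 2: T ∧ ¬F
  step 3: ¬F
  step 4: T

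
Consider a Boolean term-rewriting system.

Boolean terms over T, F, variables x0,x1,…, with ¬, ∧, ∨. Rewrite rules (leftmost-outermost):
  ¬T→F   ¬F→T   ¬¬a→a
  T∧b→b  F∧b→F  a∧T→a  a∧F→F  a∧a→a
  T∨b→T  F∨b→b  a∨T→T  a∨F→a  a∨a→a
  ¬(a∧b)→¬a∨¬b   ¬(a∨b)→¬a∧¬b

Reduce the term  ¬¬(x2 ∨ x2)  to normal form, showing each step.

  start: ¬¬(x2 ∨ x2)
  →1  x2 ∨ x2
  →2  x2

Answer: normal form = x2  (in 2 steps)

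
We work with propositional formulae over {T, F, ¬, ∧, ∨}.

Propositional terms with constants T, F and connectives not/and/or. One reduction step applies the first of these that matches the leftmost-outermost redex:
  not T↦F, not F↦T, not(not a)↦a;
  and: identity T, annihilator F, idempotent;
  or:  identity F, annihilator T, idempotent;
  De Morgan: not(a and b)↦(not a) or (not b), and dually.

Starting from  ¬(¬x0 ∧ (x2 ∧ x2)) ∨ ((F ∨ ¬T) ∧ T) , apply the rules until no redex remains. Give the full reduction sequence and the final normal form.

Answer: normal form = x0 ∨ ¬x2  (in 8 steps)

Working:
  start: ¬(¬x0 ∧ (x2 ∧ x2)) ∨ ((F ∨ ¬T) ∧ T)
  step 1: (¬¬x0 ∨ ¬(x2 ∧ x2)) ∨ ((F ∨ ¬T) ∧ T)
  step 2: (x0 ∨ ¬(x2 ∧ x2)) ∨ ((F ∨ ¬T) ∧ T)
  step 3: (x0 ∨ (¬x2 ∨ ¬x2)) ∨ ((F ∨ ¬T) ∧ T)
  step 4: (x0 ∨ ¬x2) ∨ ((F ∨ ¬T) ∧ T)
  step 5: (x0 ∨ ¬x2) ∨ (F ∨ ¬T)
  step 6: (x0 ∨ ¬x2) ∨ ¬T
  step 7: (x0 ∨ ¬x2) ∨ F
  step 8: x0 ∨ ¬x2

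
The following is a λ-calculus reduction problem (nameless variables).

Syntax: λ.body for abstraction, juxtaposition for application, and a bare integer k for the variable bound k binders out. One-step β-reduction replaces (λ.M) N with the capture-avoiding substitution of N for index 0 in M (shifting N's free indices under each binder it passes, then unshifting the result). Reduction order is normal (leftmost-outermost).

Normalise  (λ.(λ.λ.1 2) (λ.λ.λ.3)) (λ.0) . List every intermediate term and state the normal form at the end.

Answer: normal form = λ.λ.λ.λ.0  (in 3 steps)

Working:
  start: (λ.(λ.λ.1 2) (λ.λ.λ.3)) (λ.0)
  →1  (λ.λ.1 (λ.0)) (λ.λ.λ.λ.0)
  →2  λ.(λ.λ.λ.λ.0) (λ.0)
  →3  λ.λ.λ.λ.0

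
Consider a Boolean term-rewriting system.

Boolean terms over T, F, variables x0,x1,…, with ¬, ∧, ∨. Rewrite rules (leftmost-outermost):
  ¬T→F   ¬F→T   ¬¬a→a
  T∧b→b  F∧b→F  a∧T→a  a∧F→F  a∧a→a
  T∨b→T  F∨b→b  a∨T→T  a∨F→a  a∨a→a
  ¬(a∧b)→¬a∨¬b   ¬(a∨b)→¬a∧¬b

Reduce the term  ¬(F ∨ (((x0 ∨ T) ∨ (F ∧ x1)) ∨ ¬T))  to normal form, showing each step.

Answer: normal form = F  (in 10 steps)

Working:
  start: ¬(F ∨ (((x0 ∨ T) ∨ (F ∧ x1)) ∨ ¬T))
  step 1: ¬F ∧ ¬(((x0 ∨ T) ∨ (F ∧ x1)) ∨ ¬T)
  step 2: T ∧ ¬(((x0 ∨ T) ∨ (F ∧ x1)) ∨ ¬T)
  step 3: ¬(((x0 ∨ T) ∨ (F ∧ x1)) ∨ ¬T)
  step 4: ¬((x0 ∨ T) ∨ (F ∧ x1)) ∧ ¬¬T
  step 5: (¬(x0 ∨ T) ∧ ¬(F ∧ x1)) ∧ ¬¬T
  step 6: ((¬x0 ∧ ¬T) ∧ ¬(F ∧ x1)) ∧ ¬¬T
  step 7: ((¬x0 ∧ F) ∧ ¬(F ∧ x1)) ∧ ¬¬T
  step 8: (F ∧ ¬(F ∧ x1)) ∧ ¬¬T
  step 9: F ∧ ¬¬T
  step 10: F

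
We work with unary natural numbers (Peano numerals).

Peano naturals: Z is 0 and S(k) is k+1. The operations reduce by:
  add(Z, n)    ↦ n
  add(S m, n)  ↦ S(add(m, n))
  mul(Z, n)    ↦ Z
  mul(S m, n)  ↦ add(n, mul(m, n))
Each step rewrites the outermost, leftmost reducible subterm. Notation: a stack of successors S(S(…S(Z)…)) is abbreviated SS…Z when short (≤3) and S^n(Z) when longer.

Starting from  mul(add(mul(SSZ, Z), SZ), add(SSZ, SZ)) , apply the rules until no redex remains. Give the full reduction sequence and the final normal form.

Answer: normal form = SSSZ  (in 15 steps)

Reduction:
  start: mul(add(mul(SSZ, Z), SZ), add(SSZ, SZ))
  →1  mul(add(add(Z, mul(SZ, Z)), SZ), add(SSZ, SZ))
  →2  mul(add(mul(SZ, Z), SZ), add(SSZ, SZ))
  →3  mul(add(add(Z, mul(Z, Z)), SZ), add(SSZ, SZ))
  →4  mul(add(mul(Z, Z), SZ), add(SSZ, SZ))
  →5  mul(add(Z, SZ), add(SSZ, SZ))
  →6  mul(SZ, add(SSZ, SZ))
  →7  add(add(SSZ, SZ), mul(Z, add(SSZ, SZ)))
  →8  add(S(add(SZ, SZ)), mul(Z, add(SSZ, SZ)))
  →9  S(add(add(SZ, SZ), mul(Z, add(SSZ, SZ))))
  →10  S(add(S(add(Z, SZ)), mul(Z, add(SSZ, SZ))))
  →11  S(S(add(add(Z, SZ), mul(Z, add(SSZ, SZ)))))
  →12  S(S(add(SZ, mul(Z, add(SSZ, SZ)))))
  →13  S(S(S(add(Z, mul(Z, add(SSZ, SZ))))))
  →14  S(S(S(mul(Z, add(SSZ, SZ)))))
  →15  SSSZ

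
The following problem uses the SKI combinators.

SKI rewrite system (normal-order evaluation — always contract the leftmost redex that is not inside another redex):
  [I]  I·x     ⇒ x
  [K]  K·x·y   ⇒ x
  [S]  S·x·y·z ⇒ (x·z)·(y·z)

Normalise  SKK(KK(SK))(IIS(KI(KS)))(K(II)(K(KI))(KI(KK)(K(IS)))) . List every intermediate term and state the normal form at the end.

Answer: normal form = SI  (in 7 steps)

Reduction:
  start: SKK(KK(SK))(IIS(KI(KS)))(K(II)(K(KI))(KI(KK)(K(IS))))
  step 1: K(KK(SK))(K(KK(SK)))(IIS(KI(KS)))(K(II)(K(KI))(KI(KK)(K(IS))))
  step 2: KK(SK)(IIS(KI(KS)))(K(II)(K(KI))(KI(KK)(K(IS))))
  step 3: K(IIS(KI(KS)))(K(II)(K(KI))(KI(KK)(K(IS))))
  step 4: IIS(KI(KS))
  step 5: IS(KI(KS))
  step 6: S(KI(KS))
  step 7: SI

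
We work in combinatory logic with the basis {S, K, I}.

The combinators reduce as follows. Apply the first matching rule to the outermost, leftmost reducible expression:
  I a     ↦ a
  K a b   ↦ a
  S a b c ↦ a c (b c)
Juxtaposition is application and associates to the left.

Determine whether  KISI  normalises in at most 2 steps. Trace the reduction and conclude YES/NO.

Answer: YES — reaches normal form I in 2 ≤ 2 steps

Derivation:
  start: KISI
  [1] II
  [2] I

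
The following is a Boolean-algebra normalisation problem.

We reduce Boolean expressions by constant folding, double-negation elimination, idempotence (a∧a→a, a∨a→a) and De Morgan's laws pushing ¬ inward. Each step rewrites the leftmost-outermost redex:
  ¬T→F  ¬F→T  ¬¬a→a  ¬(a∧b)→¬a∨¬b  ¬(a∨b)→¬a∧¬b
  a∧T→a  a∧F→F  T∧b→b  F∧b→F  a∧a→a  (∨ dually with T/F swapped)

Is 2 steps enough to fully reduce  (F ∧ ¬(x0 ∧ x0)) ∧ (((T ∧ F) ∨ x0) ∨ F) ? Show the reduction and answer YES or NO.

Answer: YES — reaches normal form F in 2 ≤ 2 steps

Derivation:
  start: (F ∧ ¬(x0 ∧ x0)) ∧ (((T ∧ F) ∨ x0) ∨ F)
  →1  F ∧ (((T ∧ F) ∨ x0) ∨ F)
  →2  F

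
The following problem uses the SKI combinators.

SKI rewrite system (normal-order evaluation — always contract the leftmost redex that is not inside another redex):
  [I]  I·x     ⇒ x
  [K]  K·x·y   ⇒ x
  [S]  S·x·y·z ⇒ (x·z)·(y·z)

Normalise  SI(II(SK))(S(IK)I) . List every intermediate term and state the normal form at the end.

  start: SI(II(SK))(S(IK)I)
  step 1: I(S(IK)I)(II(SK)(S(IK)I))
  step 2: S(IK)I(II(SK)(S(IK)I))
  step 3: IK(II(SK)(S(IK)I))(I(II(SK)(S(IK)I)))
  step 4: K(II(SK)(S(IK)I))(I(II(SK)(S(IK)I)))
  step 5: II(SK)(S(IK)I)
  step 6: I(SK)(S(IK)I)
  step 7: SK(S(IK)I)
  step 8: SK(SKI)

Answer: normal form = SK(SKI)  (in 8 steps)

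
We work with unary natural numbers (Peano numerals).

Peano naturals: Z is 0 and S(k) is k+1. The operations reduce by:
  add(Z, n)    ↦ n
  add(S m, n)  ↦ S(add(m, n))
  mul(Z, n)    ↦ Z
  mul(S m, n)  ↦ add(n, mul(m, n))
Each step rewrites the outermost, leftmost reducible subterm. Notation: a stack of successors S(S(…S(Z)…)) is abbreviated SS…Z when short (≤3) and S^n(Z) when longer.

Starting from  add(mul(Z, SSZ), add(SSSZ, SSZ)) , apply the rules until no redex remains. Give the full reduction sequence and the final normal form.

Answer: normal form = S^5(Z)  (in 6 steps)

Working:
  start: add(mul(Z, SSZ), add(SSSZ, SSZ))
  →1  add(Z, add(SSSZ, SSZ))
  →2  add(SSSZ, SSZ)
  →3  S(add(SSZ, SSZ))
  →4  S(S(add(SZ, SSZ)))
  →5  S(S(S(add(Z, SSZ))))
  →6  S^5(Z)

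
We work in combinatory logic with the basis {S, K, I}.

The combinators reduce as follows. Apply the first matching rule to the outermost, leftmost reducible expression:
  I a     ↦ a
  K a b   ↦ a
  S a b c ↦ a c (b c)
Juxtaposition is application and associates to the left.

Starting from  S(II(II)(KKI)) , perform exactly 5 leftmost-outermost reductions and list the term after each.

  start: S(II(II)(KKI))
  [1] S(I(II)(KKI))
  [2] S(II(KKI))
  [3] S(I(KKI))
  [4] S(KKI)
  [5] SK

Answer: after 5 steps: SK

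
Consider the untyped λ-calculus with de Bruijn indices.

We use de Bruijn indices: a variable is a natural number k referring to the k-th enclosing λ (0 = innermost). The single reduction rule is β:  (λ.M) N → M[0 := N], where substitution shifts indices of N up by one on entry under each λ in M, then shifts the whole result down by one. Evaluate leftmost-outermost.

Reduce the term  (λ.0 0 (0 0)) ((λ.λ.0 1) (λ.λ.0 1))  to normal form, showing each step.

  start: (λ.0 0 (0 0)) ((λ.λ.0 1) (λ.λ.0 1))
  [1] (λ.λ.0 1) (λ.λ.0 1) ((λ.λ.0 1) (λ.λ.0 1)) ((λ.λ.0 1) (λ.λ.0 1) ((λ.λ.0 1) (λ.λ.0 1)))
  [2] (λ.0 (λ.λ.0 1)) ((λ.λ.0 1) (λ.λ.0 1)) ((λ.λ.0 1) (λ.λ.0 1) ((λ.λ.0 1) (λ.λ.0 1)))
  [3] (λ.λ.0 1) (λ.λ.0 1) (λ.λ.0 1) ((λ.λ.0 1) (λ.λ.0 1) ((λ.λ.0 1) (λ.λ.0 1)))
  [4] (λ.0 (λ.λ.0 1)) (λ.λ.0 1) ((λ.λ.0 1) (λ.λ.0 1) ((λ.λ.0 1) (λ.λ.0 1)))
  [5] (λ.λ.0 1) (λ.λ.0 1) ((λ.λ.0 1) (λ.λ.0 1) ((λ.λ.0 1) (λ.λ.0 1)))
  [6] (λ.0 (λ.λ.0 1)) ((λ.λ.0 1) (λ.λ.0 1) ((λ.λ.0 1) (λ.λ.0 1)))
  [7] (λ.λ.0 1) (λ.λ.0 1) ((λ.λ.0 1) (λ.λ.0 1)) (λ.λ.0 1)
  [8] (λ.0 (λ.λ.0 1)) ((λ.λ.0 1) (λ.λ.0 1)) (λ.λ.0 1)
  [9] (λ.λ.0 1) (λ.λ.0 1) (λ.λ.0 1) (λ.λ.0 1)
  [10] (λ.0 (λ.λ.0 1)) (λ.λ.0 1) (λ.λ.0 1)
  [11] (λ.λ.0 1) (λ.λ.0 1) (λ.λ.0 1)
  [12] (λ.0 (λ.λ.0 1)) (λ.λ.0 1)
  [13] (λ.λ.0 1) (λ.λ.0 1)
  [14] λ.0 (λ.λ.0 1)

Answer: normal form = λ.0 (λ.λ.0 1)  (in 14 steps)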